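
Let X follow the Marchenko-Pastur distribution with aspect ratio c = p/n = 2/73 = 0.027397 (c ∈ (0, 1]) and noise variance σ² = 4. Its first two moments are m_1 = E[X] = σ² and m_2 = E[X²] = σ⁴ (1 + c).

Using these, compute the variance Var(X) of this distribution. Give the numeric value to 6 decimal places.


m_1 = E[X] = σ² = 4, so m_1² = 16.
m_2 = E[X²] = σ⁴ (1 + c) = 16 · (1 + 0.027397) = 16 · 1.027397 = 16.438356.
(Note m_2 − m_1² simplifies to c · σ⁴ = 0.027397 · 16.)

Var(X) = m_2 − m_1² = 16.438356 − 16 = 0.438356.


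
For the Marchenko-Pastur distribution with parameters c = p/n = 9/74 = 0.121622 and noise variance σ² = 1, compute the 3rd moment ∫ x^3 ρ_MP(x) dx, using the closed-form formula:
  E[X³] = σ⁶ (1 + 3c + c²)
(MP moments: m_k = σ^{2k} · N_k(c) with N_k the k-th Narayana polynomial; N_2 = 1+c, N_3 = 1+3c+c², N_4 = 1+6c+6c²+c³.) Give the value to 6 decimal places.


E[X³] = σ⁶ (1 + 3c + c²) (third MP moment). With σ² = 1 (so σ⁶ = 1) and c = 9/74 = 0.121622: E[X³] = 1 · (1 + 3·0.121622 + (0.121622)²) = 1 · 1.379657.

So E[X^3] = 1.379657.


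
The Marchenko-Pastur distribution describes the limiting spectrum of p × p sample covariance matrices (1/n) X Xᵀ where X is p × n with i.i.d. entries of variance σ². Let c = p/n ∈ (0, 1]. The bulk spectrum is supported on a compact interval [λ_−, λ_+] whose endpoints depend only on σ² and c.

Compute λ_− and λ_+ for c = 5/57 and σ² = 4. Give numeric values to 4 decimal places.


c = 5/57 = 0.087719; √c = 0.296174.
λ_− = σ² (1 − √c)² = 4 · (1 − 0.296174)² = 4 · (0.703826)² = 1.981482.
λ_+ = σ² (1 + √c)² = 4 · (1 + 0.296174)² = 4 · (1.296174)² = 6.720273.

Rounded to 4 decimal places: λ_− ≈ 1.9815, λ_+ ≈ 6.7203.


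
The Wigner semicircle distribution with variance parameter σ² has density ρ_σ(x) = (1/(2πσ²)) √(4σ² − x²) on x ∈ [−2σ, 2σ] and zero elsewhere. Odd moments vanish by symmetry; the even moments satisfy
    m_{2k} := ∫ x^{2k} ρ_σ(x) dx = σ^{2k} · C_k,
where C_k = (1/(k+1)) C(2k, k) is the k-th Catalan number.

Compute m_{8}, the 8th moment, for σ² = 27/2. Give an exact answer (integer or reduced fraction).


By the scaled semicircle moment identity, m_{2k} = σ^{2k} · C_k with k = 4.
C_4 = (1/(k+1)) · C(2k, k) = (1/5) · C(8, 4) = (1/5) · 70 = 14.
σ^{2k} = (σ²)^k = (27/2)^4 = 531441/16.

Therefore m_{8} = σ^{8} · C_4 = (531441/16) · 14 = 3720087/8.


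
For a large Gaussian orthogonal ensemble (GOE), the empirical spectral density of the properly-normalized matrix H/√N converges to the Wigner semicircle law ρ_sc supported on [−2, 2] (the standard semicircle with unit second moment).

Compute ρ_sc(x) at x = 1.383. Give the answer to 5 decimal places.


ρ_sc(x) = (1/(2π)) √(4 − x²). With x = 1.383:
  4 − x² = 4 − (1.383)² = 4 − 1.912689 = 2.087311.
  √(4 − x²) = 1.444753.
  1/(2π) = 0.159155.
  ρ_sc(1.383) = 0.159155 · 1.444753 = 0.229940.

Rounded to 5 decimal places: ρ_sc(1.383) ≈ 0.22994.


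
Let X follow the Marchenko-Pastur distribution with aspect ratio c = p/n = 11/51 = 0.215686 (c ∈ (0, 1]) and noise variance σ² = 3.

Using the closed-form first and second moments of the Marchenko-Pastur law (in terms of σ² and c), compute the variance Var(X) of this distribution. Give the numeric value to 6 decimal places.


Recall the MP moments m_1 = E[X] = σ² and m_2 = E[X²] = σ⁴ (1 + c).
m_1 = E[X] = σ² = 3, so m_1² = 9.
m_2 = E[X²] = σ⁴ (1 + c) = 9 · (1 + 0.215686) = 9 · 1.215686 = 10.941176.
(Note m_2 − m_1² simplifies to c · σ⁴ = 0.215686 · 9.)

Var(X) = m_2 − m_1² = 10.941176 − 9 = 1.941176.


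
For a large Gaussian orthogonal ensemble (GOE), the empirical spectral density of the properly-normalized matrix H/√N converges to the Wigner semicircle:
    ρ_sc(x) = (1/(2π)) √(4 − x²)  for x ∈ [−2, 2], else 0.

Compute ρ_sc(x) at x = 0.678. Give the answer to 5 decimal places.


ρ_sc(x) = (1/(2π)) √(4 − x²). With x = 0.678:
  4 − x² = 4 − (0.678)² = 4 − 0.459684 = 3.540316.
  √(4 − x²) = 1.881573.
  1/(2π) = 0.159155.
  ρ_sc(0.678) = 0.159155 · 1.881573 = 0.299462.

Rounded to 5 decimal places: ρ_sc(0.678) ≈ 0.29946.


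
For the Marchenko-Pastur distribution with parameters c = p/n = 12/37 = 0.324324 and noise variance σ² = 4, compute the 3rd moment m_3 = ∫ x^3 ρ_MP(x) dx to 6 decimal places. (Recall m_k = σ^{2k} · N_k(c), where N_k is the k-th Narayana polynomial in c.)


E[X³] = σ⁶ (1 + 3c + c²) (third MP moment). With σ² = 4 (so σ⁶ = 64) and c = 12/37 = 0.324324: E[X³] = 64 · (1 + 3·0.324324 + (0.324324)²) = 64 · 2.078159.

So E[X^3] = 133.002191.


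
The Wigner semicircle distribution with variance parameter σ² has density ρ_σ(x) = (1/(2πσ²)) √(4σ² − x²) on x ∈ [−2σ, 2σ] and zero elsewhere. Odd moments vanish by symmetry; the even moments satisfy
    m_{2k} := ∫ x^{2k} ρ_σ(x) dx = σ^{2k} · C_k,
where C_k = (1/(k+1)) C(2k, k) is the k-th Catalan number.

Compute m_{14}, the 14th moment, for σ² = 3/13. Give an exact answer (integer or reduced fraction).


By the scaled semicircle moment identity, m_{2k} = σ^{2k} · C_k with k = 7.
C_7 = (1/(k+1)) · C(2k, k) = (1/8) · C(14, 7) = (1/8) · 3432 = 429.
σ^{2k} = (σ²)^k = (3/13)^7 = 2187/62748517.

Therefore m_{14} = σ^{14} · C_7 = (2187/62748517) · 429 = 72171/4826809.


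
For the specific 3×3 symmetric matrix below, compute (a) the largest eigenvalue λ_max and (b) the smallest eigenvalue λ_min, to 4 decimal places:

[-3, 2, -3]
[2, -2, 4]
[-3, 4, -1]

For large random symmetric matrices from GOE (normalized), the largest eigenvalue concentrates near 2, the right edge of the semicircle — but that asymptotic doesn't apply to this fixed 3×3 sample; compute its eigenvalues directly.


Since M is real symmetric, all three eigenvalues are real; they are the roots of det(λI − M) = λ³ − (tr M) λ² + s λ − det M, where s is the sum of the principal 2×2 minors.
tr M = -3 + (-2) + (-1) = -6.
s = ((-3)·(-2) − 2²) + ((-3)·(-1) − (-3)²) + ((-2)·(-1) − 4²) = 2 + (-6) + (-14) = -18.
det M (expand along row 1) = (-3)·(-14) − 2·10 + (-3)·2 = 16.
Characteristic polynomial: λ³ + 6λ² − 18λ − 16 = 0.
Substitute λ = y + (tr M)/3 = y − 2.000000 to remove the quadratic term: y³ + p·y + q = 0 with p = s − (tr M)²/3 = -30.000000 and q = −2(tr M)³/27 + (tr M)·s/3 − det M = 36.000000.
Three real roots ⇒ use the trigonometric (Viète) form: r = 2√(−p/3) = 6.324555, φ = arccos(3q/(p·r)) = arccos(-0.569210) = 2.176341 rad.
y_k = r·cos(φ/3 − 2πk/3) for k = 0, 1, 2 gives y = 4.732051, 1.267949, -6.000000.
λ_k = y_k − 2.000000 gives λ = 2.7321, -0.7321, -8.0000 (check: the sum is -6.0000 = tr M).

Hence λ_max = 2.7321 and λ_min = -8.0000.


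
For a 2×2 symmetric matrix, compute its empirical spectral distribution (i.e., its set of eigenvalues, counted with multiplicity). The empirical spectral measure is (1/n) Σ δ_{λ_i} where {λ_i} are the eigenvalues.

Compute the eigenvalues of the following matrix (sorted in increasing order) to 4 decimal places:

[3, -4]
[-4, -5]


Since M is real symmetric, both eigenvalues are real; they are the roots of det(λI − M) = λ² − (tr M) λ + det M.
tr M = 3 + (-5) = -2.
det M = 3·(-5) − (-4)² = -15 − 16 = -31.
Characteristic polynomial: λ² + 2λ − 31 = 0.
Discriminant Δ = (tr M)² − 4·det M = 4 − (-124) = 128; √Δ = 11.313708.
λ = (tr M ± √Δ)/2 = (-2 ± 11.313708)/2, giving (tr M − √Δ)/2 = -6.6569 and (tr M + √Δ)/2 = 4.6569.

Eigenvalues sorted in increasing order: [-6.6569, 4.6569].


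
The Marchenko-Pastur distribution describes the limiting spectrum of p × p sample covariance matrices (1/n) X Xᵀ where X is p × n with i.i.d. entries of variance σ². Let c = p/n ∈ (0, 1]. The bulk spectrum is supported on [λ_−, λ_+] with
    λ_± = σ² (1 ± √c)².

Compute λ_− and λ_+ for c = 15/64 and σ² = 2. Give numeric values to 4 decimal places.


c = 15/64 = 0.234375; √c = 0.484123.
λ_− = σ² (1 − √c)² = 2 · (1 − 0.484123)² = 2 · (0.515877)² = 0.532258.
λ_+ = σ² (1 + √c)² = 2 · (1 + 0.484123)² = 2 · (1.484123)² = 4.405242.

Rounded to 4 decimal places: λ_− ≈ 0.5323, λ_+ ≈ 4.4052.


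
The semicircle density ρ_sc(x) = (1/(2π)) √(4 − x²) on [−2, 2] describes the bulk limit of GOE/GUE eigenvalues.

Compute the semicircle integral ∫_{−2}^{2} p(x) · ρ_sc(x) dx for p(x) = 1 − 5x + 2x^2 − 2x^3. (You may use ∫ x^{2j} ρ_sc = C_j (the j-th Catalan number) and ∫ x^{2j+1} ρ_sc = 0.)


Write p(x) = Σ a_i x^i, split into monomials and integrate each against ρ_sc separately.
Using ∫ x^{2j} ρ_sc = C_j = (1/(j+1)) C(2j, j) (Catalan numbers) and ∫ x^{2j+1} ρ_sc = 0 (odd monomials vanish by symmetry):
  i = 0 (even): a_0 · C_{0} = 1 · 1 = 1
  i = 1 (odd): ∫ x^1 ρ_sc = 0 (vanishes)
  i = 2 (even): a_2 · C_{1} = 2 · 1 = 2
  i = 3 (odd): ∫ x^3 ρ_sc = 0 (vanishes)

Summing the contributions: ∫_{−2}^{2} p(x) ρ_sc(x) dx = 1 + 2 = 3.


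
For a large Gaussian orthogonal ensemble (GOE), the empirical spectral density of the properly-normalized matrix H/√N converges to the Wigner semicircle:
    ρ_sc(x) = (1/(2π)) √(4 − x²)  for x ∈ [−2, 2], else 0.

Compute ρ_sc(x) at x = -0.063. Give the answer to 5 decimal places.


ρ_sc(x) = (1/(2π)) √(4 − x²). With x = -0.063:
  4 − x² = 4 − (-0.063)² = 4 − 0.003969 = 3.996031.
  √(4 − x²) = 1.999008.
  1/(2π) = 0.159155.
  ρ_sc(-0.063) = 0.159155 · 1.999008 = 0.318152.

Rounded to 5 decimal places: ρ_sc(-0.063) ≈ 0.31815.


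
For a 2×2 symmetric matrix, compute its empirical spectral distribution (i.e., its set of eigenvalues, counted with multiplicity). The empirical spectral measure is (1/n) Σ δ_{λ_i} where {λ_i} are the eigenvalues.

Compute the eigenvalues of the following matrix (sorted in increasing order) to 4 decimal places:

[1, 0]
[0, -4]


Since M is real symmetric, both eigenvalues are real; they are the roots of det(λI − M) = λ² − (tr M) λ + det M.
tr M = 1 + (-4) = -3.
det M = 1·(-4) − 0² = -4 − 0 = -4.
Characteristic polynomial: λ² + 3λ − 4 = 0.
Discriminant Δ = (tr M)² − 4·det M = 9 − (-16) = 25; √Δ = 5.000000.
λ = (tr M ± √Δ)/2 = (-3 ± 5.000000)/2, giving (tr M − √Δ)/2 = -4.0000 and (tr M + √Δ)/2 = 1.0000.

Eigenvalues sorted in increasing order: [-4.0000, 1.0000].


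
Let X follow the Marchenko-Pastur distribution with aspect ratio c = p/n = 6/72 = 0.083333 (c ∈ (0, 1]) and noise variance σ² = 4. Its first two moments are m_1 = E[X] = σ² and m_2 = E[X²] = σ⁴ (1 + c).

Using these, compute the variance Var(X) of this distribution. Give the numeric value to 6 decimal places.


m_1 = E[X] = σ² = 4, so m_1² = 16.
m_2 = E[X²] = σ⁴ (1 + c) = 16 · (1 + 0.083333) = 16 · 1.083333 = 17.333333.
(Note m_2 − m_1² simplifies to c · σ⁴ = 0.083333 · 16.)

Var(X) = m_2 − m_1² = 17.333333 − 16 = 1.333333.


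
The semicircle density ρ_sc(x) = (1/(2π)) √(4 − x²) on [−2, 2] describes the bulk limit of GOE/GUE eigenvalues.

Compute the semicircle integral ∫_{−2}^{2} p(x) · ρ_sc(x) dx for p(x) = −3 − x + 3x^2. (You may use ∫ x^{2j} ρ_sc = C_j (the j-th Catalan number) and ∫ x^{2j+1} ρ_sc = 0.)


Write p(x) = Σ a_i x^i, split into monomials and integrate each against ρ_sc separately.
Using ∫ x^{2j} ρ_sc = C_j = (1/(j+1)) C(2j, j) (Catalan numbers) and ∫ x^{2j+1} ρ_sc = 0 (odd monomials vanish by symmetry):
  i = 0 (even): a_0 · C_{0} = -3 · 1 = -3
  i = 1 (odd): ∫ x^1 ρ_sc = 0 (vanishes)
  i = 2 (even): a_2 · C_{1} = 3 · 1 = 3

Summing the contributions: ∫_{−2}^{2} p(x) ρ_sc(x) dx = (-3) + 3 = 0.


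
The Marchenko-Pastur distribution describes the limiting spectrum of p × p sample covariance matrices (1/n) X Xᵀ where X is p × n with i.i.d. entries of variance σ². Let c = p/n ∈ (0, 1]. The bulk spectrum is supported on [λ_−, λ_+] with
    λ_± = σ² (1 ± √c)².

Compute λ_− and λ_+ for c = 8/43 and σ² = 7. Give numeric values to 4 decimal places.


c = 8/43 = 0.186047; √c = 0.431331.
λ_− = σ² (1 − √c)² = 7 · (1 − 0.431331)² = 7 · (0.568669)² = 2.263690.
λ_+ = σ² (1 + √c)² = 7 · (1 + 0.431331)² = 7 · (1.431331)² = 14.340961.

Rounded to 4 decimal places: λ_− ≈ 2.2637, λ_+ ≈ 14.3410.


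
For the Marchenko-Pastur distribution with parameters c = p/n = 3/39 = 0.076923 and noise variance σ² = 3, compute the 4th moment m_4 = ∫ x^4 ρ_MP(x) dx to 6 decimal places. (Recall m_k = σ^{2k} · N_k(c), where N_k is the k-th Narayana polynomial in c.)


E[X⁴] = σ⁸ (1 + 6c + 6c² + c³) (fourth MP moment). With σ² = 3 (so σ⁸ = 81) and c = 3/39 = 0.076923: E[X⁴] = 81 · (1 + 6·0.076923 + 6·(0.076923)² + (0.076923)³) = 81 · 1.497497.

So E[X^4] = 121.297223.


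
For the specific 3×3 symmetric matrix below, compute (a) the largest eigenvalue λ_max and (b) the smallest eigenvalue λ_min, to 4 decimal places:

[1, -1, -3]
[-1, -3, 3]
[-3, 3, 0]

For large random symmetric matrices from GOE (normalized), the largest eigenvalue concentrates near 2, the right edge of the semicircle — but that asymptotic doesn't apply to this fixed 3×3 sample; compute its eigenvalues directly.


Since M is real symmetric, all three eigenvalues are real; they are the roots of det(λI − M) = λ³ − (tr M) λ² + s λ − det M, where s is the sum of the principal 2×2 minors.
tr M = 1 + (-3) + 0 = -2.
s = (1·(-3) − (-1)²) + (1·0 − (-3)²) + ((-3)·0 − 3²) = -4 + (-9) + (-9) = -22.
det M (expand along row 1) = 1·(-9) − (-1)·9 + (-3)·(-12) = 36.
Characteristic polynomial: λ³ + 2λ² − 22λ − 36 = 0.
Substitute λ = y + (tr M)/3 = y − 0.666667 to remove the quadratic term: y³ + p·y + q = 0 with p = s − (tr M)²/3 = -23.333333 and q = −2(tr M)³/27 + (tr M)·s/3 − det M = -20.740741.
Three real roots ⇒ use the trigonometric (Viète) form: r = 2√(−p/3) = 5.577734, φ = arccos(3q/(p·r)) = arccos(0.478091) = 1.072316 rad.
y_k = r·cos(φ/3 − 2πk/3) for k = 0, 1, 2 gives y = 5.225199, -0.922538, -4.302661.
λ_k = y_k − 0.666667 gives λ = 4.5585, -1.5892, -4.9693 (check: the sum is -2.0000 = tr M).

Hence λ_max = 4.5585 and λ_min = -4.9693.


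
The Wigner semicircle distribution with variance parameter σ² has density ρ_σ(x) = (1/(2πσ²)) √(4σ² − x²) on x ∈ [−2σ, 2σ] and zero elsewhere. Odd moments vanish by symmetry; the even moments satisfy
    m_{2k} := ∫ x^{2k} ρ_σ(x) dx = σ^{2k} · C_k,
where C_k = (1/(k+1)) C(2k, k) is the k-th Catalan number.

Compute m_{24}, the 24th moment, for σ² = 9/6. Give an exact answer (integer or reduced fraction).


By the scaled semicircle moment identity, m_{2k} = σ^{2k} · C_k with k = 12.
C_12 = (1/(k+1)) · C(2k, k) = (1/13) · C(24, 12) = (1/13) · 2704156 = 208012.
σ^{2k} = (σ²)^k = (9/6)^12 = 531441/4096.

Therefore m_{24} = σ^{24} · C_12 = (531441/4096) · 208012 = 27636526323/1024.


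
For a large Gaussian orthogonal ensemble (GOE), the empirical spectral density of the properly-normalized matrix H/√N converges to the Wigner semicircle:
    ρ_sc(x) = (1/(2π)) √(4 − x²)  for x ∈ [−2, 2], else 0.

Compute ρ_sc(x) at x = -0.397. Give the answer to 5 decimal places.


ρ_sc(x) = (1/(2π)) √(4 − x²). With x = -0.397:
  4 − x² = 4 − (-0.397)² = 4 − 0.157609 = 3.842391.
  √(4 − x²) = 1.960202.
  1/(2π) = 0.159155.
  ρ_sc(-0.397) = 0.159155 · 1.960202 = 0.311976.

Rounded to 5 decimal places: ρ_sc(-0.397) ≈ 0.31198.


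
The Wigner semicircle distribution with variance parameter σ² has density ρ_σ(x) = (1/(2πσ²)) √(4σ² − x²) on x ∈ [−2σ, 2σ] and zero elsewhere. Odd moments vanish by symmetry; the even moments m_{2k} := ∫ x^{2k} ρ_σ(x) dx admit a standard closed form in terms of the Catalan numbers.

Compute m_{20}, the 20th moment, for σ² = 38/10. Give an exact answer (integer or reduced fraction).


By the scaled semicircle moment identity, m_{2k} = σ^{2k} · C_k with k = 10.
C_10 = (1/(k+1)) · C(2k, k) = (1/11) · C(20, 10) = (1/11) · 184756 = 16796.
σ^{2k} = (σ²)^k = (38/10)^10 = 6131066257801/9765625.

Therefore m_{20} = σ^{20} · C_10 = (6131066257801/9765625) · 16796 = 102977388866025596/9765625.


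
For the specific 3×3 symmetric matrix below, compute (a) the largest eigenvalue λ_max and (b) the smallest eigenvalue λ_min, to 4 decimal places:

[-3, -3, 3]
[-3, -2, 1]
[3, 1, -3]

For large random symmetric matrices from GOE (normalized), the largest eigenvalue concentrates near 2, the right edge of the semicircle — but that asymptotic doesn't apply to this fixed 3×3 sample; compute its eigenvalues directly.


Since M is real symmetric, all three eigenvalues are real; they are the roots of det(λI − M) = λ³ − (tr M) λ² + s λ − det M, where s is the sum of the principal 2×2 minors.
tr M = -3 + (-2) + (-3) = -8.
s = ((-3)·(-2) − (-3)²) + ((-3)·(-3) − 3²) + ((-2)·(-3) − 1²) = -3 + 0 + 5 = 2.
det M (expand along row 1) = (-3)·5 − (-3)·6 + 3·3 = 12.
Characteristic polynomial: λ³ + 8λ² + 2λ − 12 = 0.
Substitute λ = y + (tr M)/3 = y − 2.666667 to remove the quadratic term: y³ + p·y + q = 0 with p = s − (tr M)²/3 = -19.333333 and q = −2(tr M)³/27 + (tr M)·s/3 − det M = 20.592593.
Three real roots ⇒ use the trigonometric (Viète) form: r = 2√(−p/3) = 5.077182, φ = arccos(3q/(p·r)) = arccos(-0.629365) = 2.251533 rad.
y_k = r·cos(φ/3 − 2πk/3) for k = 0, 1, 2 gives y = 3.713149, 1.142213, -4.855362.
λ_k = y_k − 2.666667 gives λ = 1.0465, -1.5245, -7.5220 (check: the sum is -8.0000 = tr M).

Hence λ_max = 1.0465 and λ_min = -7.5220.


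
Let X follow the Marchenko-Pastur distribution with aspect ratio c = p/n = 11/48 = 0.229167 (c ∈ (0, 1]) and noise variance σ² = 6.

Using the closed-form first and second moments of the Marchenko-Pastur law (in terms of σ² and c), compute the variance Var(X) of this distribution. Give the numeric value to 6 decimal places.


Recall the MP moments m_1 = E[X] = σ² and m_2 = E[X²] = σ⁴ (1 + c).
m_1 = E[X] = σ² = 6, so m_1² = 36.
m_2 = E[X²] = σ⁴ (1 + c) = 36 · (1 + 0.229167) = 36 · 1.229167 = 44.250000.
(Note m_2 − m_1² simplifies to c · σ⁴ = 0.229167 · 36.)

Var(X) = m_2 − m_1² = 44.250000 − 36 = 8.250000.


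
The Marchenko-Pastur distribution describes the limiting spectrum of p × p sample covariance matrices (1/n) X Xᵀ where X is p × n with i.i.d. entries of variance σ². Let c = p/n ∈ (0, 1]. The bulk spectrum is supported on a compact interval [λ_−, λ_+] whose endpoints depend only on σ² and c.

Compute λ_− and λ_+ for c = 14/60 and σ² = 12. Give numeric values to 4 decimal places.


c = 14/60 = 0.233333; √c = 0.483046.
λ_− = σ² (1 − √c)² = 12 · (1 − 0.483046)² = 12 · (0.516954)² = 3.206899.
λ_+ = σ² (1 + √c)² = 12 · (1 + 0.483046)² = 12 · (1.483046)² = 26.393101.

Rounded to 4 decimal places: λ_− ≈ 3.2069, λ_+ ≈ 26.3931.


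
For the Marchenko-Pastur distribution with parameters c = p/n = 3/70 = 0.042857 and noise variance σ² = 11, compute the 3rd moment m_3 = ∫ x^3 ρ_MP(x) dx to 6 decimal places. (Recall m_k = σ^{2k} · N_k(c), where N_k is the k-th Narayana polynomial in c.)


E[X³] = σ⁶ (1 + 3c + c²) (third MP moment). With σ² = 11 (so σ⁶ = 1331) and c = 3/70 = 0.042857: E[X³] = 1331 · (1 + 3·0.042857 + (0.042857)²) = 1331 · 1.130408.

So E[X^3] = 1504.573265.


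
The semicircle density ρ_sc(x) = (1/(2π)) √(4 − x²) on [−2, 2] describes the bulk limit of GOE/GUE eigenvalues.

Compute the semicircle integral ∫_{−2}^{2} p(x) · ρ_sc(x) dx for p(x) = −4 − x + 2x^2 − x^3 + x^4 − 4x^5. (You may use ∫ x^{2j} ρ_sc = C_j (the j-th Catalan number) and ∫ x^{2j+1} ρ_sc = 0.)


Write p(x) = Σ a_i x^i, split into monomials and integrate each against ρ_sc separately.
Using ∫ x^{2j} ρ_sc = C_j = (1/(j+1)) C(2j, j) (Catalan numbers) and ∫ x^{2j+1} ρ_sc = 0 (odd monomials vanish by symmetry):
  i = 0 (even): a_0 · C_{0} = -4 · 1 = -4
  i = 1 (odd): ∫ x^1 ρ_sc = 0 (vanishes)
  i = 2 (even): a_2 · C_{1} = 2 · 1 = 2
  i = 3 (odd): ∫ x^3 ρ_sc = 0 (vanishes)
  i = 4 (even): a_4 · C_{2} = 1 · 2 = 2
  i = 5 (odd): ∫ x^5 ρ_sc = 0 (vanishes)

Summing the contributions: ∫_{−2}^{2} p(x) ρ_sc(x) dx = (-4) + 2 + 2 = 0.


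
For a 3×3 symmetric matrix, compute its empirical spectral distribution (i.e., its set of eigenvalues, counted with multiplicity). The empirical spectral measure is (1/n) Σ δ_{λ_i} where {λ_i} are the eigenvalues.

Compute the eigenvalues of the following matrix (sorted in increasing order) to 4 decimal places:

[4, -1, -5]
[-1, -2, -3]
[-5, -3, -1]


Since M is real symmetric, all three eigenvalues are real; they are the roots of det(λI − M) = λ³ − (tr M) λ² + s λ − det M, where s is the sum of the principal 2×2 minors.
tr M = 4 + (-2) + (-1) = 1.
s = (4·(-2) − (-1)²) + (4·(-1) − (-5)²) + ((-2)·(-1) − (-3)²) = -9 + (-29) + (-7) = -45.
det M (expand along row 1) = 4·(-7) − (-1)·(-14) + (-5)·(-7) = -7.
Characteristic polynomial: λ³ − λ² − 45λ + 7 = 0.
Substitute λ = y + (tr M)/3 = y + 0.333333 to remove the quadratic term: y³ + p·y + q = 0 with p = s − (tr M)²/3 = -45.333333 and q = −2(tr M)³/27 + (tr M)·s/3 − det M = -8.074074.
Three real roots ⇒ use the trigonometric (Viète) form: r = 2√(−p/3) = 7.774603, φ = arccos(3q/(p·r)) = arccos(0.068726) = 1.502017 rad.
y_k = r·cos(φ/3 − 2πk/3) for k = 0, 1, 2 gives y = 6.820349, -0.178229, -6.642119.
λ_k = y_k + 0.333333 gives λ = 7.1537, 0.1551, -6.3088 (check: the sum is 1.0000 = tr M).

Eigenvalues sorted in increasing order: [-6.3088, 0.1551, 7.1537].


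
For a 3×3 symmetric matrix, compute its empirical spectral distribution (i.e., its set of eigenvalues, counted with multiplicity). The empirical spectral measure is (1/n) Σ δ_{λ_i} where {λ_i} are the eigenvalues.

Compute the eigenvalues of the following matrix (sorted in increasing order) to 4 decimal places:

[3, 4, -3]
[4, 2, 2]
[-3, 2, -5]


Since M is real symmetric, all three eigenvalues are real; they are the roots of det(λI − M) = λ³ − (tr M) λ² + s λ − det M, where s is the sum of the principal 2×2 minors.
tr M = 3 + 2 + (-5) = 0.
s = (3·2 − 4²) + (3·(-5) − (-3)²) + (2·(-5) − 2²) = -10 + (-24) + (-14) = -48.
det M (expand along row 1) = 3·(-14) − 4·(-14) + (-3)·14 = -28.
Characteristic polynomial: λ³ − 48λ + 28 = 0.
Substitute λ = y + (tr M)/3 = y + 0.000000 to remove the quadratic term: y³ + p·y + q = 0 with p = s − (tr M)²/3 = -48.000000 and q = −2(tr M)³/27 + (tr M)·s/3 − det M = 28.000000.
Three real roots ⇒ use the trigonometric (Viète) form: r = 2√(−p/3) = 8.000000, φ = arccos(3q/(p·r)) = arccos(-0.218750) = 1.791330 rad.
y_k = r·cos(φ/3 − 2πk/3) for k = 0, 1, 2 gives y = 6.615712, 0.587559, -7.203272.
λ_k = y_k + 0.000000 gives λ = 6.6157, 0.5876, -7.2033 (check: the sum is 0.0000 = tr M).

Eigenvalues sorted in increasing order: [-7.2033, 0.5876, 6.6157].


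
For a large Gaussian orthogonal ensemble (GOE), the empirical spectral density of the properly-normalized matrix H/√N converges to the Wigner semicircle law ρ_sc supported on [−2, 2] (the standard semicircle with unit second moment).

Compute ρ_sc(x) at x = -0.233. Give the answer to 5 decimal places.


ρ_sc(x) = (1/(2π)) √(4 − x²). With x = -0.233:
  4 − x² = 4 − (-0.233)² = 4 − 0.054289 = 3.945711.
  √(4 − x²) = 1.986381.
  1/(2π) = 0.159155.
  ρ_sc(-0.233) = 0.159155 · 1.986381 = 0.316142.

Rounded to 5 decimal places: ρ_sc(-0.233) ≈ 0.31614.


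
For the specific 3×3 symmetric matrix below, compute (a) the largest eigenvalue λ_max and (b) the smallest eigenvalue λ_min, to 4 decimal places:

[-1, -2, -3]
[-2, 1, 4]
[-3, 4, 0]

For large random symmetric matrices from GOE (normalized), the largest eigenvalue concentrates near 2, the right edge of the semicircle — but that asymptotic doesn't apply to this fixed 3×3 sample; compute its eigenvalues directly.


Since M is real symmetric, all three eigenvalues are real; they are the roots of det(λI − M) = λ³ − (tr M) λ² + s λ − det M, where s is the sum of the principal 2×2 minors.
tr M = -1 + 1 + 0 = 0.
s = ((-1)·1 − (-2)²) + ((-1)·0 − (-3)²) + (1·0 − 4²) = -5 + (-9) + (-16) = -30.
det M (expand along row 1) = (-1)·(-16) − (-2)·12 + (-3)·(-5) = 55.
Characteristic polynomial: λ³ − 30λ − 55 = 0.
Substitute λ = y + (tr M)/3 = y + 0.000000 to remove the quadratic term: y³ + p·y + q = 0 with p = s − (tr M)²/3 = -30.000000 and q = −2(tr M)³/27 + (tr M)·s/3 − det M = -55.000000.
Three real roots ⇒ use the trigonometric (Viète) form: r = 2√(−p/3) = 6.324555, φ = arccos(3q/(p·r)) = arccos(0.869626) = 0.516351 rad.
y_k = r·cos(φ/3 − 2πk/3) for k = 0, 1, 2 gives y = 6.231106, -2.177477, -4.053630.
λ_k = y_k + 0.000000 gives λ = 6.2311, -2.1775, -4.0536 (check: the sum is 0.0000 = tr M).

Hence λ_max = 6.2311 and λ_min = -4.0536.


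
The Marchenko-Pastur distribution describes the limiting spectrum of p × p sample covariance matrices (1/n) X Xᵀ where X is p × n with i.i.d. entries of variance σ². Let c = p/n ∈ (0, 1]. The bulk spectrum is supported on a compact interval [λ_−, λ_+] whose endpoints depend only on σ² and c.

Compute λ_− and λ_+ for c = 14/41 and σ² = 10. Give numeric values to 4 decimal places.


c = 14/41 = 0.341463; √c = 0.584349.
λ_− = σ² (1 − √c)² = 10 · (1 − 0.584349)² = 10 · (0.415651)² = 1.727660.
λ_+ = σ² (1 + √c)² = 10 · (1 + 0.584349)² = 10 · (1.584349)² = 25.101608.

Rounded to 4 decimal places: λ_− ≈ 1.7277, λ_+ ≈ 25.1016.


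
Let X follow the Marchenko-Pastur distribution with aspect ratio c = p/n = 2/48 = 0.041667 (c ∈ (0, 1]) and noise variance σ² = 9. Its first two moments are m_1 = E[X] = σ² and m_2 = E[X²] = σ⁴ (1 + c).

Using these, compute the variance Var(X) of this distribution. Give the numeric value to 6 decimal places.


m_1 = E[X] = σ² = 9, so m_1² = 81.
m_2 = E[X²] = σ⁴ (1 + c) = 81 · (1 + 0.041667) = 81 · 1.041667 = 84.375000.
(Note m_2 − m_1² simplifies to c · σ⁴ = 0.041667 · 81.)

Var(X) = m_2 − m_1² = 84.375000 − 81 = 3.375000.


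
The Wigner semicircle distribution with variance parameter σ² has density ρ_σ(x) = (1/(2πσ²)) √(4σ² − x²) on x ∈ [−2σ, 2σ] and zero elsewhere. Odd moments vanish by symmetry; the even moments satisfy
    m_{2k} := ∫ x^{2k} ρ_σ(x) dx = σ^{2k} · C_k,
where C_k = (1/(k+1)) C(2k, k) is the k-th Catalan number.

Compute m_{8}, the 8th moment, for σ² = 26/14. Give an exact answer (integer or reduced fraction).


By the scaled semicircle moment identity, m_{2k} = σ^{2k} · C_k with k = 4.
C_4 = (1/(k+1)) · C(2k, k) = (1/5) · C(8, 4) = (1/5) · 70 = 14.
σ^{2k} = (σ²)^k = (26/14)^4 = 28561/2401.

Therefore m_{8} = σ^{8} · C_4 = (28561/2401) · 14 = 57122/343.


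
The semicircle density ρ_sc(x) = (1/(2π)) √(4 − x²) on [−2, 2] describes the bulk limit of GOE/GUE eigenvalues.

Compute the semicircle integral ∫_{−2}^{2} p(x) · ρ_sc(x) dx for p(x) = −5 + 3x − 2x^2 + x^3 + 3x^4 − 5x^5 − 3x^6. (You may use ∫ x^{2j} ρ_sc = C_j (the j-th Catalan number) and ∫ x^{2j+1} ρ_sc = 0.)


Write p(x) = Σ a_i x^i, split into monomials and integrate each against ρ_sc separately.
Using ∫ x^{2j} ρ_sc = C_j = (1/(j+1)) C(2j, j) (Catalan numbers) and ∫ x^{2j+1} ρ_sc = 0 (odd monomials vanish by symmetry):
  i = 0 (even): a_0 · C_{0} = -5 · 1 = -5
  i = 1 (odd): ∫ x^1 ρ_sc = 0 (vanishes)
  i = 2 (even): a_2 · C_{1} = -2 · 1 = -2
  i = 3 (odd): ∫ x^3 ρ_sc = 0 (vanishes)
  i = 4 (even): a_4 · C_{2} = 3 · 2 = 6
  i = 5 (odd): ∫ x^5 ρ_sc = 0 (vanishes)
  i = 6 (even): a_6 · C_{3} = -3 · 5 = -15

Summing the contributions: ∫_{−2}^{2} p(x) ρ_sc(x) dx = (-5) + (-2) + 6 + (-15) = -16.


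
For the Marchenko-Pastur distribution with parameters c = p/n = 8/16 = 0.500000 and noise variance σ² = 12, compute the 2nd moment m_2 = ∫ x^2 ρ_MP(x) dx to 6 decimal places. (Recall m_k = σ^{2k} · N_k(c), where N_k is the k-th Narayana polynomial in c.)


E[X²] = σ⁴ (1 + c) (second MP moment). With σ² = 12 (so σ⁴ = 144) and c = 8/16 = 0.500000: E[X²] = 144 · (1 + 0.500000) = 144 · 1.500000.

So E[X^2] = 216.000000.


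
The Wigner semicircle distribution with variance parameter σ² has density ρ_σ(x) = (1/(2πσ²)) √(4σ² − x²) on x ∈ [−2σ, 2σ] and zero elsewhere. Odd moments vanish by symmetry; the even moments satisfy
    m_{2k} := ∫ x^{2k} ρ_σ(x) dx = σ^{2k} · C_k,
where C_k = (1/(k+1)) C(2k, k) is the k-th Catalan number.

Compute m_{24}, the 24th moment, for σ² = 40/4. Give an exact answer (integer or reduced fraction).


By the scaled semicircle moment identity, m_{2k} = σ^{2k} · C_k with k = 12.
C_12 = (1/(k+1)) · C(2k, k) = (1/13) · C(24, 12) = (1/13) · 2704156 = 208012.
σ^{2k} = (σ²)^k = (40/4)^12 = 1000000000000.

Therefore m_{24} = σ^{24} · C_12 = 1000000000000 · 208012 = 208012000000000000.


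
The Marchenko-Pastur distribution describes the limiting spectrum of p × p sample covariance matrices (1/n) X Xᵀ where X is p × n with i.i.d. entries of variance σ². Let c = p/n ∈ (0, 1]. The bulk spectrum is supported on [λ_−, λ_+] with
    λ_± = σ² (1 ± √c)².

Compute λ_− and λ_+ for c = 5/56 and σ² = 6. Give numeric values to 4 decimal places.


c = 5/56 = 0.089286; √c = 0.298807.
λ_− = σ² (1 − √c)² = 6 · (1 − 0.298807)² = 6 · (0.701193)² = 2.950028.
λ_+ = σ² (1 + √c)² = 6 · (1 + 0.298807)² = 6 · (1.298807)² = 10.121400.

Rounded to 4 decimal places: λ_− ≈ 2.9500, λ_+ ≈ 10.1214.


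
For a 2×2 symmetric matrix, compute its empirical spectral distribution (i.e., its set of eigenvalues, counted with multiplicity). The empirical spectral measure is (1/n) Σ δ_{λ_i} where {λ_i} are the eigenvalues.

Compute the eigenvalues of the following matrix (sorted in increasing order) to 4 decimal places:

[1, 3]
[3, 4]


Since M is real symmetric, both eigenvalues are real; they are the roots of det(λI − M) = λ² − (tr M) λ + det M.
tr M = 1 + 4 = 5.
det M = 1·4 − 3² = 4 − 9 = -5.
Characteristic polynomial: λ² − 5λ − 5 = 0.
Discriminant Δ = (tr M)² − 4·det M = 25 − (-20) = 45; √Δ = 6.708204.
λ = (tr M ± √Δ)/2 = (5 ± 6.708204)/2, giving (tr M − √Δ)/2 = -0.8541 and (tr M + √Δ)/2 = 5.8541.

Eigenvalues sorted in increasing order: [-0.8541, 5.8541].


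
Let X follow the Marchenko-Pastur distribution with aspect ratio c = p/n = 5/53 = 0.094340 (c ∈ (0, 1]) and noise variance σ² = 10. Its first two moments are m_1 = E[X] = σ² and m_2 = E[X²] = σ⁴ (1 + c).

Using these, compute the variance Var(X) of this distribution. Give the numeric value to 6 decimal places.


m_1 = E[X] = σ² = 10, so m_1² = 100.
m_2 = E[X²] = σ⁴ (1 + c) = 100 · (1 + 0.094340) = 100 · 1.094340 = 109.433962.
(Note m_2 − m_1² simplifies to c · σ⁴ = 0.094340 · 100.)

Var(X) = m_2 − m_1² = 109.433962 − 100 = 9.433962.


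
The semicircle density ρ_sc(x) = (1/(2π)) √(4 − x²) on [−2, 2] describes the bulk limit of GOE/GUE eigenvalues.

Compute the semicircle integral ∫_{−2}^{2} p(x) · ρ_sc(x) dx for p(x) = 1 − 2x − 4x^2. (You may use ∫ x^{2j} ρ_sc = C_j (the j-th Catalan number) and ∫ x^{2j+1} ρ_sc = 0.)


Write p(x) = Σ a_i x^i, split into monomials and integrate each against ρ_sc separately.
Using ∫ x^{2j} ρ_sc = C_j = (1/(j+1)) C(2j, j) (Catalan numbers) and ∫ x^{2j+1} ρ_sc = 0 (odd monomials vanish by symmetry):
  i = 0 (even): a_0 · C_{0} = 1 · 1 = 1
  i = 1 (odd): ∫ x^1 ρ_sc = 0 (vanishes)
  i = 2 (even): a_2 · C_{1} = -4 · 1 = -4

Summing the contributions: ∫_{−2}^{2} p(x) ρ_sc(x) dx = 1 + (-4) = -3.


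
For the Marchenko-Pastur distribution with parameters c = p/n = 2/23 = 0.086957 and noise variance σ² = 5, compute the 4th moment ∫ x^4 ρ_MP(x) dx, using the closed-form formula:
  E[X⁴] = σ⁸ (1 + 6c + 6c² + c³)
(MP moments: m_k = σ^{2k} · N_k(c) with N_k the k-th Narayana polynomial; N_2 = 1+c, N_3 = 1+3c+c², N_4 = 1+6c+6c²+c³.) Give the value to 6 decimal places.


E[X⁴] = σ⁸ (1 + 6c + 6c² + c³) (fourth MP moment). With σ² = 5 (so σ⁸ = 625) and c = 2/23 = 0.086957: E[X⁴] = 625 · (1 + 6·0.086957 + 6·(0.086957)² + (0.086957)³) = 625 · 1.567765.

So E[X^4] = 979.853292.


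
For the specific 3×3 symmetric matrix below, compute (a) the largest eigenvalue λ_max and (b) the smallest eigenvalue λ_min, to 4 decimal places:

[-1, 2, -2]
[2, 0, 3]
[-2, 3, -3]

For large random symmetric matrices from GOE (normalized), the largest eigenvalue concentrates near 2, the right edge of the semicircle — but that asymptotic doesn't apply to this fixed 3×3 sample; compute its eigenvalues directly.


Since M is real symmetric, all three eigenvalues are real; they are the roots of det(λI − M) = λ³ − (tr M) λ² + s λ − det M, where s is the sum of the principal 2×2 minors.
tr M = -1 + 0 + (-3) = -4.
s = ((-1)·0 − 2²) + ((-1)·(-3) − (-2)²) + (0·(-3) − 3²) = -4 + (-1) + (-9) = -14.
det M (expand along row 1) = (-1)·(-9) − 2·0 + (-2)·6 = -3.
Characteristic polynomial: λ³ + 4λ² − 14λ + 3 = 0.
Substitute λ = y + (tr M)/3 = y − 1.333333 to remove the quadratic term: y³ + p·y + q = 0 with p = s − (tr M)²/3 = -19.333333 and q = −2(tr M)³/27 + (tr M)·s/3 − det M = 26.407407.
Three real roots ⇒ use the trigonometric (Viète) form: r = 2√(−p/3) = 5.077182, φ = arccos(3q/(p·r)) = arccos(-0.807082) = 2.509989 rad.
y_k = r·cos(φ/3 − 2πk/3) for k = 0, 1, 2 gives y = 3.401427, 1.563647, -4.965075.
λ_k = y_k − 1.333333 gives λ = 2.0681, 0.2303, -6.2984 (check: the sum is -4.0000 = tr M).

Hence λ_max = 2.0681 and λ_min = -6.2984.


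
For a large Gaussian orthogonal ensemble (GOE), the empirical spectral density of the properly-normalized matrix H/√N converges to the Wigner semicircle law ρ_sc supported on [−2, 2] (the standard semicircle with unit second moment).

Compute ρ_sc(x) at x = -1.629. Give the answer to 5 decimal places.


ρ_sc(x) = (1/(2π)) √(4 − x²). With x = -1.629:
  4 − x² = 4 − (-1.629)² = 4 − 2.653641 = 1.346359.
  √(4 − x²) = 1.160327.
  1/(2π) = 0.159155.
  ρ_sc(-1.629) = 0.159155 · 1.160327 = 0.184672.

Rounded to 5 decimal places: ρ_sc(-1.629) ≈ 0.18467.


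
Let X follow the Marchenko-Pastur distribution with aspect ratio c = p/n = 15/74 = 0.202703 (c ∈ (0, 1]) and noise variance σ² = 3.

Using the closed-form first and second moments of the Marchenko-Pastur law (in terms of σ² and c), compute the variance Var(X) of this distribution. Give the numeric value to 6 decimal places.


Recall the MP moments m_1 = E[X] = σ² and m_2 = E[X²] = σ⁴ (1 + c).
m_1 = E[X] = σ² = 3, so m_1² = 9.
m_2 = E[X²] = σ⁴ (1 + c) = 9 · (1 + 0.202703) = 9 · 1.202703 = 10.824324.
(Note m_2 − m_1² simplifies to c · σ⁴ = 0.202703 · 9.)

Var(X) = m_2 − m_1² = 10.824324 − 9 = 1.824324.


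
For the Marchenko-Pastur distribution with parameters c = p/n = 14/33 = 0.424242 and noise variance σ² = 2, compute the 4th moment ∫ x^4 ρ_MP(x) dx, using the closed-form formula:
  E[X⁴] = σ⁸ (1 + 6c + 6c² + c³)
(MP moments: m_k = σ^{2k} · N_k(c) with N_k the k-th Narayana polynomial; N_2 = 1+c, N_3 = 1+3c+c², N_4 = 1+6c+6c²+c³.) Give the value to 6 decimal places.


E[X⁴] = σ⁸ (1 + 6c + 6c² + c³) (fourth MP moment). With σ² = 2 (so σ⁸ = 16) and c = 14/33 = 0.424242: E[X⁴] = 16 · (1 + 6·0.424242 + 6·(0.424242)² + (0.424242)³) = 16 · 4.701700.

So E[X^4] = 75.227203.


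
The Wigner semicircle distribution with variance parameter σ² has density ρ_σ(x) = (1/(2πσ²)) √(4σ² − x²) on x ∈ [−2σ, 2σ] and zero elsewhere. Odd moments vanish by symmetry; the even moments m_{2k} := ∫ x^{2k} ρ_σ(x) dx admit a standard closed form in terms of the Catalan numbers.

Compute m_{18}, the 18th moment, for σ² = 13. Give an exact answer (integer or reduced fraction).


By the scaled semicircle moment identity, m_{2k} = σ^{2k} · C_k with k = 9.
C_9 = (1/(k+1)) · C(2k, k) = (1/10) · C(18, 9) = (1/10) · 48620 = 4862.
σ^{2k} = (σ²)^k = (13)^9 = 10604499373.

Therefore m_{18} = σ^{18} · C_9 = 10604499373 · 4862 = 51559075951526.


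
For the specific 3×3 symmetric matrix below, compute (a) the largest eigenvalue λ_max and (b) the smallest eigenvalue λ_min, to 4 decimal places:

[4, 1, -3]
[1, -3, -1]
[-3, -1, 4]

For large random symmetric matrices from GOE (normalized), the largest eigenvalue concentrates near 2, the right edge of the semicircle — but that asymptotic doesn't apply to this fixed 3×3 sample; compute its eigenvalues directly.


Since M is real symmetric, all three eigenvalues are real; they are the roots of det(λI − M) = λ³ − (tr M) λ² + s λ − det M, where s is the sum of the principal 2×2 minors.
tr M = 4 + (-3) + 4 = 5.
s = (4·(-3) − 1²) + (4·4 − (-3)²) + ((-3)·4 − (-1)²) = -13 + 7 + (-13) = -19.
det M (expand along row 1) = 4·(-13) − 1·1 + (-3)·(-10) = -23.
Characteristic polynomial: λ³ − 5λ² − 19λ + 23 = 0.
Substitute λ = y + (tr M)/3 = y + 1.666667 to remove the quadratic term: y³ + p·y + q = 0 with p = s − (tr M)²/3 = -27.333333 and q = −2(tr M)³/27 + (tr M)·s/3 − det M = -17.925926.
Three real roots ⇒ use the trigonometric (Viète) form: r = 2√(−p/3) = 6.036923, φ = arccos(3q/(p·r)) = arccos(0.325908) = 1.238825 rad.
y_k = r·cos(φ/3 − 2πk/3) for k = 0, 1, 2 gives y = 5.529486, -0.666667, -4.862819.
λ_k = y_k + 1.666667 gives λ = 7.1962, 1.0000, -3.1962 (check: the sum is 5.0000 = tr M).

Hence λ_max = 7.1962 and λ_min = -3.1962.


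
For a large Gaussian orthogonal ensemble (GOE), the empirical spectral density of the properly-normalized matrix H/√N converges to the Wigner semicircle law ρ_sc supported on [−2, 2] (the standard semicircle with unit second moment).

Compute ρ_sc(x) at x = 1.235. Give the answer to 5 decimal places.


ρ_sc(x) = (1/(2π)) √(4 − x²). With x = 1.235:
  4 − x² = 4 − (1.235)² = 4 − 1.525225 = 2.474775.
  √(4 − x²) = 1.573142.
  1/(2π) = 0.159155.
  ρ_sc(1.235) = 0.159155 · 1.573142 = 0.250373.

Rounded to 5 decimal places: ρ_sc(1.235) ≈ 0.25037.


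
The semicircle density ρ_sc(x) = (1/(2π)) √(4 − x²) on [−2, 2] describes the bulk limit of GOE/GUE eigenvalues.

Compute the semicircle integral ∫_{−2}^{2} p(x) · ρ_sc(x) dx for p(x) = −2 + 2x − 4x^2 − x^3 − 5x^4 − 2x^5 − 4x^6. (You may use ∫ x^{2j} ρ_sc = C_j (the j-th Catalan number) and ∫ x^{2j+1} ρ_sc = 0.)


Write p(x) = Σ a_i x^i, split into monomials and integrate each against ρ_sc separately.
Using ∫ x^{2j} ρ_sc = C_j = (1/(j+1)) C(2j, j) (Catalan numbers) and ∫ x^{2j+1} ρ_sc = 0 (odd monomials vanish by symmetry):
  i = 0 (even): a_0 · C_{0} = -2 · 1 = -2
  i = 1 (odd): ∫ x^1 ρ_sc = 0 (vanishes)
  i = 2 (even): a_2 · C_{1} = -4 · 1 = -4
  i = 3 (odd): ∫ x^3 ρ_sc = 0 (vanishes)
  i = 4 (even): a_4 · C_{2} = -5 · 2 = -10
  i = 5 (odd): ∫ x^5 ρ_sc = 0 (vanishes)
  i = 6 (even): a_6 · C_{3} = -4 · 5 = -20

Summing the contributions: ∫_{−2}^{2} p(x) ρ_sc(x) dx = (-2) + (-4) + (-10) + (-20) = -36.


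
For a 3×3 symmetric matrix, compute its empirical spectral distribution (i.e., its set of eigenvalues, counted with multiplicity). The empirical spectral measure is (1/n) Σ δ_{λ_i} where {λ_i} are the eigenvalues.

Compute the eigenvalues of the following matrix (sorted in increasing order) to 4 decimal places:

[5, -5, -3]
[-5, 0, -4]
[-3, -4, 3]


Since M is real symmetric, all three eigenvalues are real; they are the roots of det(λI − M) = λ³ − (tr M) λ² + s λ − det M, where s is the sum of the principal 2×2 minors.
tr M = 5 + 0 + 3 = 8.
s = (5·0 − (-5)²) + (5·3 − (-3)²) + (0·3 − (-4)²) = -25 + 6 + (-16) = -35.
det M (expand along row 1) = 5·(-16) − (-5)·(-27) + (-3)·20 = -275.
Characteristic polynomial: λ³ − 8λ² − 35λ + 275 = 0.
Substitute λ = y + (tr M)/3 = y + 2.666667 to remove the quadratic term: y³ + p·y + q = 0 with p = s − (tr M)²/3 = -56.333333 and q = −2(tr M)³/27 + (tr M)·s/3 − det M = 143.740741.
Three real roots ⇒ use the trigonometric (Viète) form: r = 2√(−p/3) = 8.666667, φ = arccos(3q/(p·r)) = arccos(-0.883250) = 2.653545 rad.
y_k = r·cos(φ/3 − 2πk/3) for k = 0, 1, 2 gives y = 5.491762, 3.060473, -8.552235.
λ_k = y_k + 2.666667 gives λ = 8.1584, 5.7271, -5.8856 (check: the sum is 8.0000 = tr M).

Eigenvalues sorted in increasing order: [-5.8856, 5.7271, 8.1584].
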